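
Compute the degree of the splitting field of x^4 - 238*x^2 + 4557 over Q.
[K:Q] = 4

f factors as (x^2 - 217)(x^2 - 21); the splitting field is K = Q(sqrt(217), sqrt(21)). Since 217, 21, and 4557 are all non-squares in Q, the three subfields Q(sqrt(217)), Q(sqrt(21)), Q(sqrt(4557)) are distinct degree-2 extensions, so [K:Q] = 4 (Klein four Galois group).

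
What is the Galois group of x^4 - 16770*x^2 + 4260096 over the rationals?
Gal(K/Q) = Z/2Z (cyclic of order 2)

f factors as (x^2 - 258)(x^2 - 16512), so the splitting field is K = Q(sqrt(258), sqrt(16512)). The squarefree part of 258 is 258 and the squarefree part of 16512 is also 258, so sqrt(258) and sqrt(16512) are both rational multiples of sqrt(258). Hence Q(sqrt(258)) = Q(sqrt(16512)) = Q(sqrt(258)), and the splitting field collapses to a single degree-2 extension with Galois group Z/2Z.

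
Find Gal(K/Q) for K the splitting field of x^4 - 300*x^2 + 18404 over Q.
Gal(K/Q) = V_4 (Klein four-group, Z/2Z × Z/2Z)

f factors as (x^2 - 86)(x^2 - 214), so the splitting field is K = Q(sqrt(86), sqrt(214)). The elements 86, 214, 18404 are all non-squares in Q, so sqrt(86) and sqrt(214) generate independent quadratic extensions. Thus [K:Q] = 4 and Gal(K/Q) is generated by the two order-2 automorphisms sqrt(86) ↦ -sqrt(86) and sqrt(214) ↦ -sqrt(214), giving V_4.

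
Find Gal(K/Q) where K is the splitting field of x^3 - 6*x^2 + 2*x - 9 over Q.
Gal(K/Q) = S_3 (symmetric group of order 6)

Compute the discriminant of x^3 + (-6)*x^2 + (2)*x + (-9): Δ = -7907. Since Δ is not a rational square, the Galois group is not contained in A_3; it must be the full S_3 (irreducibility of the cubic rules out anything smaller).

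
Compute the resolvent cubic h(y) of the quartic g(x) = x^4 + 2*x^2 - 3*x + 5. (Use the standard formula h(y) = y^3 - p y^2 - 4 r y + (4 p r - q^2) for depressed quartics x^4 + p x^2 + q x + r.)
h(y) = y^3 - 2*y^2 - 20*y + 31

Identify coefficients: p = 2, q = -3, r = 5.
Plug into h(y) = y^3 - p y^2 - 4 r y + (4 p r - q^2):
  h(y) = y^3 - (2) y^2 - 4*(5) y + (4*(2)*(5) - (-3)^2)
       = y^3 + (-2) y^2 + (-20) y + (31).
Simplifying: h(y) = y^3 - 2*y^2 - 20*y + 31.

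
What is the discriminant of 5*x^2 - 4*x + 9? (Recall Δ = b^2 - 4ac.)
Δ = -164

For a quadratic a x^2 + b x + c the discriminant is Δ = b^2 - 4ac = (-4)^2 - 4*(5)*(9) = 16 - (180) = -164.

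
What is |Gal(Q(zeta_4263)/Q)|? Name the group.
|Gal(Q(zeta_4263)/Q)| = phi(4263) = 2352; group ≅ (Z/4263Z)^* ≅ Z/2Z × Z/28Z × Z/42Z

The n-th cyclotomic polynomial Φ_4263(x) is the minimal polynomial of zeta_4263 over Q and has degree phi(4263) = 2352. So Q(zeta_4263) is a degree-2352 Galois extension with Galois group (Z/4263Z)^*. By CRT, (Z/4263Z)^* ≅ (Z/3Z)^* × (Z/49Z)^* × (Z/29Z)^*. Each prime-power unit group is (Z/3Z)^* ≅ Z/2Z; (Z/49Z)^* ≅ Z/42Z; (Z/29Z)^* ≅ Z/28Z. Hence Gal(Q(zeta_4263)/Q) ≅ Z/2Z × Z/28Z × Z/42Z.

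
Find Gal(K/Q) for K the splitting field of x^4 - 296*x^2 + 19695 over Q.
Gal(K/Q) = V_4 (Klein four-group, Z/2Z × Z/2Z)

f factors as (x^2 - 195)(x^2 - 101), so the splitting field is K = Q(sqrt(195), sqrt(101)). The elements 195, 101, 19695 are all non-squares in Q, so sqrt(195) and sqrt(101) generate independent quadratic extensions. Thus [K:Q] = 4 and Gal(K/Q) is generated by the two order-2 automorphisms sqrt(195) ↦ -sqrt(195) and sqrt(101) ↦ -sqrt(101), giving V_4.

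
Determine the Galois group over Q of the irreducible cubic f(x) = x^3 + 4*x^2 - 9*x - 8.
Gal(K/Q) = S_3 (symmetric group of order 6)

Compute the discriminant of x^3 + (4)*x^2 + (-9)*x + (-8): Δ = 9716. Since Δ is not a rational square, the Galois group is not contained in A_3; it must be the full S_3 (irreducibility of the cubic rules out anything smaller).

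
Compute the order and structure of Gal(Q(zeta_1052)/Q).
|Gal(Q(zeta_1052)/Q)| = phi(1052) = 524; group ≅ (Z/1052Z)^* ≅ Z/2Z × Z/262Z

The n-th cyclotomic polynomial Φ_1052(x) is the minimal polynomial of zeta_1052 over Q and has degree phi(1052) = 524. So Q(zeta_1052) is a degree-524 Galois extension with Galois group (Z/1052Z)^*. By CRT, (Z/1052Z)^* ≅ (Z/4Z)^* × (Z/263Z)^*. Each prime-power unit group is (Z/4Z)^* ≅ Z/2Z; (Z/263Z)^* ≅ Z/262Z. Hence Gal(Q(zeta_1052)/Q) ≅ Z/2Z × Z/262Z.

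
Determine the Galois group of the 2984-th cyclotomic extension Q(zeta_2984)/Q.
|Gal(Q(zeta_2984)/Q)| = phi(2984) = 1488; group ≅ (Z/2984Z)^* ≅ Z/2Z × Z/2Z × Z/372Z

The n-th cyclotomic polynomial Φ_2984(x) is the minimal polynomial of zeta_2984 over Q and has degree phi(2984) = 1488. So Q(zeta_2984) is a degree-1488 Galois extension with Galois group (Z/2984Z)^*. By CRT, (Z/2984Z)^* ≅ (Z/8Z)^* × (Z/373Z)^*. Each prime-power unit group is (Z/8Z)^* ≅ Z/2Z × Z/2Z; (Z/373Z)^* ≅ Z/372Z. Hence Gal(Q(zeta_2984)/Q) ≅ Z/2Z × Z/2Z × Z/372Z.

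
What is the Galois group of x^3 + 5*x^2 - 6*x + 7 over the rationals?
Gal(K/Q) = S_3 (symmetric group of order 6)

Compute the discriminant of x^3 + (5)*x^2 + (-6)*x + (7): Δ = -6839. Since Δ is not a rational square, the Galois group is not contained in A_3; it must be the full S_3 (irreducibility of the cubic rules out anything smaller).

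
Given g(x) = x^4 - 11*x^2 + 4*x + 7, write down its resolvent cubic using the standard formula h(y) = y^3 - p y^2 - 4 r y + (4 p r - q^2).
h(y) = y^3 + 11*y^2 - 28*y - 324

Identify coefficients: p = -11, q = 4, r = 7.
Plug into h(y) = y^3 - p y^2 - 4 r y + (4 p r - q^2):
  h(y) = y^3 - (-11) y^2 - 4*(7) y + (4*(-11)*(7) - (4)^2)
       = y^3 + (11) y^2 + (-28) y + (-324).
Simplifying: h(y) = y^3 + 11*y^2 - 28*y - 324.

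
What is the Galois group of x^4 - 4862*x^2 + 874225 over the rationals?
Gal(K/Q) = Z/2Z (cyclic of order 2)

f factors as (x^2 - 4675)(x^2 - 187), so the splitting field is K = Q(sqrt(4675), sqrt(187)). The squarefree part of 4675 is 187 and the squarefree part of 187 is also 187, so sqrt(4675) and sqrt(187) are both rational multiples of sqrt(187). Hence Q(sqrt(4675)) = Q(sqrt(187)) = Q(sqrt(187)), and the splitting field collapses to a single degree-2 extension with Galois group Z/2Z.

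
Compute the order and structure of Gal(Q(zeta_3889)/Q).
|Gal(Q(zeta_3889)/Q)| = phi(3889) = 3888; group ≅ (Z/3889Z)^* ≅ Z/3888Z

The n-th cyclotomic polynomial Φ_3889(x) is the minimal polynomial of zeta_3889 over Q and has degree phi(3889) = 3888. So Q(zeta_3889) is a degree-3888 Galois extension with Galois group (Z/3889Z)^*. (Z/3889Z)^* is cyclic since 3889 is an odd prime power (or 4). Hence Gal(Q(zeta_3889)/Q) ≅ Z/3888Z.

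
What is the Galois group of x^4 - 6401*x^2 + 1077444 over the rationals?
Gal(K/Q) = Z/2Z (cyclic of order 2)

f factors as (x^2 - 6228)(x^2 - 173), so the splitting field is K = Q(sqrt(6228), sqrt(173)). The squarefree part of 6228 is 173 and the squarefree part of 173 is also 173, so sqrt(6228) and sqrt(173) are both rational multiples of sqrt(173). Hence Q(sqrt(6228)) = Q(sqrt(173)) = Q(sqrt(173)), and the splitting field collapses to a single degree-2 extension with Galois group Z/2Z.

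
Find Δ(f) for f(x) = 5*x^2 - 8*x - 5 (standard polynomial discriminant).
Δ = 164

For a quadratic a x^2 + b x + c the discriminant is Δ = b^2 - 4ac = (-8)^2 - 4*(5)*(-5) = 64 - (-100) = 164.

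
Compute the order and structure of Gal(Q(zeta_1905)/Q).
|Gal(Q(zeta_1905)/Q)| = phi(1905) = 1008; group ≅ (Z/1905Z)^* ≅ Z/2Z × Z/4Z × Z/126Z

The n-th cyclotomic polynomial Φ_1905(x) is the minimal polynomial of zeta_1905 over Q and has degree phi(1905) = 1008. So Q(zeta_1905) is a degree-1008 Galois extension with Galois group (Z/1905Z)^*. By CRT, (Z/1905Z)^* ≅ (Z/3Z)^* × (Z/5Z)^* × (Z/127Z)^*. Each prime-power unit group is (Z/3Z)^* ≅ Z/2Z; (Z/5Z)^* ≅ Z/4Z; (Z/127Z)^* ≅ Z/126Z. Hence Gal(Q(zeta_1905)/Q) ≅ Z/2Z × Z/4Z × Z/126Z.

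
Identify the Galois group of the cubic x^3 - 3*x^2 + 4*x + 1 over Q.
Gal(K/Q) = S_3 (symmetric group of order 6)

Compute the discriminant of x^3 + (-3)*x^2 + (4)*x + (1): Δ = -247. Since Δ is not a rational square, the Galois group is not contained in A_3; it must be the full S_3 (irreducibility of the cubic rules out anything smaller).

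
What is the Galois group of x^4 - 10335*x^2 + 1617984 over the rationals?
Gal(K/Q) = Z/2Z (cyclic of order 2)

f factors as (x^2 - 159)(x^2 - 10176), so the splitting field is K = Q(sqrt(159), sqrt(10176)). The squarefree part of 159 is 159 and the squarefree part of 10176 is also 159, so sqrt(159) and sqrt(10176) are both rational multiples of sqrt(159). Hence Q(sqrt(159)) = Q(sqrt(10176)) = Q(sqrt(159)), and the splitting field collapses to a single degree-2 extension with Galois group Z/2Z.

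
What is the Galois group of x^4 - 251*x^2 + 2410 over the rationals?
Gal(K/Q) = V_4 (Klein four-group, Z/2Z × Z/2Z)

f factors as (x^2 - 10)(x^2 - 241), so the splitting field is K = Q(sqrt(10), sqrt(241)). The elements 10, 241, 2410 are all non-squares in Q, so sqrt(10) and sqrt(241) generate independent quadratic extensions. Thus [K:Q] = 4 and Gal(K/Q) is generated by the two order-2 automorphisms sqrt(10) ↦ -sqrt(10) and sqrt(241) ↦ -sqrt(241), giving V_4.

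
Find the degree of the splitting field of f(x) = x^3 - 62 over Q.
[K:Q] = 6

x^3 - 62 has one real root r = 62^(1/3) and two complex roots r*zeta_3, r*zeta_3^2 where zeta_3 = e^(2*pi*i/3). The splitting field is Q(r, zeta_3). [Q(r):Q] = 3 and [Q(zeta_3):Q] = 2 with gcd = 1, so [Q(r, zeta_3):Q] = 3 * 2 = 6.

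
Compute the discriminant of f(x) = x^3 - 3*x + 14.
Δ = -5184

For a depressed cubic x^3 + p x + q the discriminant is Δ = -4 p^3 - 27 q^2 = -4*(-3)^3 - 27*(14)^2 = 108 - 5292 = -5184.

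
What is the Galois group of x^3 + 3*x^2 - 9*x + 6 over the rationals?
Gal(K/Q) = S_3 (symmetric group of order 6)

Compute the discriminant of x^3 + (3)*x^2 + (-9)*x + (6): Δ = -891. Since Δ is not a rational square, the Galois group is not contained in A_3; it must be the full S_3 (irreducibility of the cubic rules out anything smaller).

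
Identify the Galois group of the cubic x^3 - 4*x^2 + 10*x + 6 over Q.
Gal(K/Q) = S_3 (symmetric group of order 6)

Compute the discriminant of x^3 + (-4)*x^2 + (10)*x + (6): Δ = -6156. Since Δ is not a rational square, the Galois group is not contained in A_3; it must be the full S_3 (irreducibility of the cubic rules out anything smaller).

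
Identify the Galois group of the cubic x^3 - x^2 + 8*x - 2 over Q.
Gal(K/Q) = S_3 (symmetric group of order 6)

Compute the discriminant of x^3 + (-1)*x^2 + (8)*x + (-2): Δ = -1812. Since Δ is not a rational square, the Galois group is not contained in A_3; it must be the full S_3 (irreducibility of the cubic rules out anything smaller).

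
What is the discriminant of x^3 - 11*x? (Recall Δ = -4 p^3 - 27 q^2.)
Δ = 5324

For a depressed cubic x^3 + p x + q the discriminant is Δ = -4 p^3 - 27 q^2 = -4*(-11)^3 - 27*(0)^2 = 5324 - 0 = 5324.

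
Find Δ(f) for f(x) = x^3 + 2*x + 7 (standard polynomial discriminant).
Δ = -1355

For a depressed cubic x^3 + p x + q the discriminant is Δ = -4 p^3 - 27 q^2 = -4*(2)^3 - 27*(7)^2 = -32 - 1323 = -1355.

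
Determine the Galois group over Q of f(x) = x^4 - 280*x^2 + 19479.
Gal(K/Q) = V_4 (Klein four-group, Z/2Z × Z/2Z)

f factors as (x^2 - 151)(x^2 - 129), so the splitting field is K = Q(sqrt(151), sqrt(129)). The elements 151, 129, 19479 are all non-squares in Q, so sqrt(151) and sqrt(129) generate independent quadratic extensions. Thus [K:Q] = 4 and Gal(K/Q) is generated by the two order-2 automorphisms sqrt(151) ↦ -sqrt(151) and sqrt(129) ↦ -sqrt(129), giving V_4.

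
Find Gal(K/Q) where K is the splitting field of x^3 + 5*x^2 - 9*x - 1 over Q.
Gal(K/Q) = S_3 (symmetric group of order 6)

Compute the discriminant of x^3 + (5)*x^2 + (-9)*x + (-1): Δ = 6224. Since Δ is not a rational square, the Galois group is not contained in A_3; it must be the full S_3 (irreducibility of the cubic rules out anything smaller).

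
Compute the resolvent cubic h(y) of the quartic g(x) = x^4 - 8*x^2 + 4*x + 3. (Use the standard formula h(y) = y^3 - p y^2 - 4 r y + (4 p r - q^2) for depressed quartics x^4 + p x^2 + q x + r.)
h(y) = y^3 + 8*y^2 - 12*y - 112

Identify coefficients: p = -8, q = 4, r = 3.
Plug into h(y) = y^3 - p y^2 - 4 r y + (4 p r - q^2):
  h(y) = y^3 - (-8) y^2 - 4*(3) y + (4*(-8)*(3) - (4)^2)
       = y^3 + (8) y^2 + (-12) y + (-112).
Simplifying: h(y) = y^3 + 8*y^2 - 12*y - 112.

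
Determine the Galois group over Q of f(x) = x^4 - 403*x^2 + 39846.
Gal(K/Q) = V_4 (Klein four-group, Z/2Z × Z/2Z)

f factors as (x^2 - 174)(x^2 - 229), so the splitting field is K = Q(sqrt(174), sqrt(229)). The elements 174, 229, 39846 are all non-squares in Q, so sqrt(174) and sqrt(229) generate independent quadratic extensions. Thus [K:Q] = 4 and Gal(K/Q) is generated by the two order-2 automorphisms sqrt(174) ↦ -sqrt(174) and sqrt(229) ↦ -sqrt(229), giving V_4.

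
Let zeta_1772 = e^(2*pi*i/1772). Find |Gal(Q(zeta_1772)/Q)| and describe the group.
|Gal(Q(zeta_1772)/Q)| = phi(1772) = 884; group ≅ (Z/1772Z)^* ≅ Z/2Z × Z/442Z

The n-th cyclotomic polynomial Φ_1772(x) is the minimal polynomial of zeta_1772 over Q and has degree phi(1772) = 884. So Q(zeta_1772) is a degree-884 Galois extension with Galois group (Z/1772Z)^*. By CRT, (Z/1772Z)^* ≅ (Z/4Z)^* × (Z/443Z)^*. Each prime-power unit group is (Z/4Z)^* ≅ Z/2Z; (Z/443Z)^* ≅ Z/442Z. Hence Gal(Q(zeta_1772)/Q) ≅ Z/2Z × Z/442Z.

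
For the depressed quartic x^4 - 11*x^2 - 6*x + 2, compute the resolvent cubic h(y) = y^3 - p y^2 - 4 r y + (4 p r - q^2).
h(y) = y^3 + 11*y^2 - 8*y - 124

Identify coefficients: p = -11, q = -6, r = 2.
Plug into h(y) = y^3 - p y^2 - 4 r y + (4 p r - q^2):
  h(y) = y^3 - (-11) y^2 - 4*(2) y + (4*(-11)*(2) - (-6)^2)
       = y^3 + (11) y^2 + (-8) y + (-124).
Simplifying: h(y) = y^3 + 11*y^2 - 8*y - 124.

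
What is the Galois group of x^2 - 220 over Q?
Gal(K/Q) = Z/2Z (cyclic of order 2)

x^2 - 220 is irreducible over Q since 220 is not a rational square. The splitting field Q(sqrt(220)) has degree 2 over Q, and its unique nontrivial automorphism is sqrt(220) ↦ -sqrt(220). Hence Gal(Q(sqrt(220))/Q) = Z/2Z.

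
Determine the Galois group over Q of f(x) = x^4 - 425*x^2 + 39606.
Gal(K/Q) = V_4 (Klein four-group, Z/2Z × Z/2Z)

f factors as (x^2 - 287)(x^2 - 138), so the splitting field is K = Q(sqrt(287), sqrt(138)). The elements 287, 138, 39606 are all non-squares in Q, so sqrt(287) and sqrt(138) generate independent quadratic extensions. Thus [K:Q] = 4 and Gal(K/Q) is generated by the two order-2 automorphisms sqrt(287) ↦ -sqrt(287) and sqrt(138) ↦ -sqrt(138), giving V_4.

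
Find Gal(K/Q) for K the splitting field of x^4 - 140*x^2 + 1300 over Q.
Gal(K/Q) = V_4 (Klein four-group, Z/2Z × Z/2Z)

f factors as (x^2 - 10)(x^2 - 130), so the splitting field is K = Q(sqrt(10), sqrt(130)). The elements 10, 130, 1300 are all non-squares in Q, so sqrt(10) and sqrt(130) generate independent quadratic extensions. Thus [K:Q] = 4 and Gal(K/Q) is generated by the two order-2 automorphisms sqrt(10) ↦ -sqrt(10) and sqrt(130) ↦ -sqrt(130), giving V_4.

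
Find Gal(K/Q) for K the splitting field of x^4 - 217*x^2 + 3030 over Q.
Gal(K/Q) = V_4 (Klein four-group, Z/2Z × Z/2Z)

f factors as (x^2 - 15)(x^2 - 202), so the splitting field is K = Q(sqrt(15), sqrt(202)). The elements 15, 202, 3030 are all non-squares in Q, so sqrt(15) and sqrt(202) generate independent quadratic extensions. Thus [K:Q] = 4 and Gal(K/Q) is generated by the two order-2 automorphisms sqrt(15) ↦ -sqrt(15) and sqrt(202) ↦ -sqrt(202), giving V_4.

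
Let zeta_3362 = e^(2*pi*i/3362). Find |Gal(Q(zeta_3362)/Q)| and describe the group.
|Gal(Q(zeta_3362)/Q)| = phi(3362) = 1640; group ≅ (Z/3362Z)^* ≅ Z/1640Z

The n-th cyclotomic polynomial Φ_3362(x) is the minimal polynomial of zeta_3362 over Q and has degree phi(3362) = 1640. So Q(zeta_3362) is a degree-1640 Galois extension with Galois group (Z/3362Z)^*. By CRT, (Z/3362Z)^* ≅ (Z/2Z)^* × (Z/1681Z)^*. Each prime-power unit group is (Z/2Z)^* ≅ trivial group (order 1); (Z/1681Z)^* ≅ Z/1640Z. Hence Gal(Q(zeta_3362)/Q) ≅ Z/1640Z.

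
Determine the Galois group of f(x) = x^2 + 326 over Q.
Gal(K/Q) = Z/2Z (cyclic of order 2)

x^2 + 326 is irreducible over Q since -326 is not a rational square. The splitting field Q(sqrt(-326)) has degree 2 over Q, and its unique nontrivial automorphism is sqrt(-326) ↦ -sqrt(-326). Hence Gal(Q(sqrt(-326))/Q) = Z/2Z.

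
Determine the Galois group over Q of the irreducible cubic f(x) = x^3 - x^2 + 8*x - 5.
Gal(K/Q) = S_3 (symmetric group of order 6)

Compute the discriminant of x^3 + (-1)*x^2 + (8)*x + (-5): Δ = -1959. Since Δ is not a rational square, the Galois group is not contained in A_3; it must be the full S_3 (irreducibility of the cubic rules out anything smaller).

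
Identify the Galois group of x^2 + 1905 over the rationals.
Gal(K/Q) = Z/2Z (cyclic of order 2)

x^2 + 1905 is irreducible over Q since -1905 is not a rational square. The splitting field Q(sqrt(-1905)) has degree 2 over Q, and its unique nontrivial automorphism is sqrt(-1905) ↦ -sqrt(-1905). Hence Gal(Q(sqrt(-1905))/Q) = Z/2Z.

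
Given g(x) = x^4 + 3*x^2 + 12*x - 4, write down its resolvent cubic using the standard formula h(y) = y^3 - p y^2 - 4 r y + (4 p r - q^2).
h(y) = y^3 - 3*y^2 + 16*y - 192

Identify coefficients: p = 3, q = 12, r = -4.
Plug into h(y) = y^3 - p y^2 - 4 r y + (4 p r - q^2):
  h(y) = y^3 - (3) y^2 - 4*(-4) y + (4*(3)*(-4) - (12)^2)
       = y^3 + (-3) y^2 + (16) y + (-192).
Simplifying: h(y) = y^3 - 3*y^2 + 16*y - 192.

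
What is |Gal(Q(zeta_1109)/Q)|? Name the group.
|Gal(Q(zeta_1109)/Q)| = phi(1109) = 1108; group ≅ (Z/1109Z)^* ≅ Z/1108Z

The n-th cyclotomic polynomial Φ_1109(x) is the minimal polynomial of zeta_1109 over Q and has degree phi(1109) = 1108. So Q(zeta_1109) is a degree-1108 Galois extension with Galois group (Z/1109Z)^*. (Z/1109Z)^* is cyclic since 1109 is an odd prime power (or 4). Hence Gal(Q(zeta_1109)/Q) ≅ Z/1108Z.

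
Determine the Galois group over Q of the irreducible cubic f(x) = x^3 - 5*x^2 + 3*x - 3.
Gal(K/Q) = S_3 (symmetric group of order 6)

Compute the discriminant of x^3 + (-5)*x^2 + (3)*x + (-3): Δ = -816. Since Δ is not a rational square, the Galois group is not contained in A_3; it must be the full S_3 (irreducibility of the cubic rules out anything smaller).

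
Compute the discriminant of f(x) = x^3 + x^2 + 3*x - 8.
Δ = -2227

For x^3 + a x^2 + b x + c the discriminant is Δ = 18 a b c - 4 a^3 c + a^2 b^2 - 4 b^3 - 27 c^2.
Plug a = 1, b = 3, c = -8:
  18*(1)*(3)*(-8) - 4*(1)^3*(-8) + (1)^2*(3)^2 - 4*(3)^3 - 27*(-8)^2
  = -432 + (32) + 9 + (-108) + (-1728)
  = -2227.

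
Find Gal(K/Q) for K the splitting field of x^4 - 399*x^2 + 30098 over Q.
Gal(K/Q) = V_4 (Klein four-group, Z/2Z × Z/2Z)

f factors as (x^2 - 298)(x^2 - 101), so the splitting field is K = Q(sqrt(298), sqrt(101)). The elements 298, 101, 30098 are all non-squares in Q, so sqrt(298) and sqrt(101) generate independent quadratic extensions. Thus [K:Q] = 4 and Gal(K/Q) is generated by the two order-2 automorphisms sqrt(298) ↦ -sqrt(298) and sqrt(101) ↦ -sqrt(101), giving V_4.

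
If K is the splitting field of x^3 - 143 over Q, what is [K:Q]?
[K:Q] = 6

x^3 - 143 has one real root r = 143^(1/3) and two complex roots r*zeta_3, r*zeta_3^2 where zeta_3 = e^(2*pi*i/3). The splitting field is Q(r, zeta_3). [Q(r):Q] = 3 and [Q(zeta_3):Q] = 2 with gcd = 1, so [Q(r, zeta_3):Q] = 3 * 2 = 6.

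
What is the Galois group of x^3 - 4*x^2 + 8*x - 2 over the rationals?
Gal(K/Q) = S_3 (symmetric group of order 6)

Compute the discriminant of x^3 + (-4)*x^2 + (8)*x + (-2): Δ = -492. Since Δ is not a rational square, the Galois group is not contained in A_3; it must be the full S_3 (irreducibility of the cubic rules out anything smaller).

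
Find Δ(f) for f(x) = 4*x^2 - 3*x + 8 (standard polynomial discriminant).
Δ = -119

For a quadratic a x^2 + b x + c the discriminant is Δ = b^2 - 4ac = (-3)^2 - 4*(4)*(8) = 9 - (128) = -119.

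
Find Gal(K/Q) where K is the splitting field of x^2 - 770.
Gal(K/Q) = Z/2Z (cyclic of order 2)

x^2 - 770 is irreducible over Q since 770 is not a rational square. The splitting field Q(sqrt(770)) has degree 2 over Q, and its unique nontrivial automorphism is sqrt(770) ↦ -sqrt(770). Hence Gal(Q(sqrt(770))/Q) = Z/2Z.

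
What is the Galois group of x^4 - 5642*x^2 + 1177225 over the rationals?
Gal(K/Q) = Z/2Z (cyclic of order 2)

f factors as (x^2 - 5425)(x^2 - 217), so the splitting field is K = Q(sqrt(5425), sqrt(217)). The squarefree part of 5425 is 217 and the squarefree part of 217 is also 217, so sqrt(5425) and sqrt(217) are both rational multiples of sqrt(217). Hence Q(sqrt(5425)) = Q(sqrt(217)) = Q(sqrt(217)), and the splitting field collapses to a single degree-2 extension with Galois group Z/2Z.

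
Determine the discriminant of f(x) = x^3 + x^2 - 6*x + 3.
Δ = 321

For x^3 + a x^2 + b x + c the discriminant is Δ = 18 a b c - 4 a^3 c + a^2 b^2 - 4 b^3 - 27 c^2.
Plug a = 1, b = -6, c = 3:
  18*(1)*(-6)*(3) - 4*(1)^3*(3) + (1)^2*(-6)^2 - 4*(-6)^3 - 27*(3)^2
  = -324 + (-12) + 36 + (864) + (-243)
  = 321.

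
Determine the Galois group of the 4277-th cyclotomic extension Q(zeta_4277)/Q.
|Gal(Q(zeta_4277)/Q)| = phi(4277) = 3312; group ≅ (Z/4277Z)^* ≅ Z/6Z × Z/12Z × Z/46Z

The n-th cyclotomic polynomial Φ_4277(x) is the minimal polynomial of zeta_4277 over Q and has degree phi(4277) = 3312. So Q(zeta_4277) is a degree-3312 Galois extension with Galois group (Z/4277Z)^*. By CRT, (Z/4277Z)^* ≅ (Z/7Z)^* × (Z/13Z)^* × (Z/47Z)^*. Each prime-power unit group is (Z/7Z)^* ≅ Z/6Z; (Z/13Z)^* ≅ Z/12Z; (Z/47Z)^* ≅ Z/46Z. Hence Gal(Q(zeta_4277)/Q) ≅ Z/6Z × Z/12Z × Z/46Z.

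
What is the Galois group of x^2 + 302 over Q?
Gal(K/Q) = Z/2Z (cyclic of order 2)

x^2 + 302 is irreducible over Q since -302 is not a rational square. The splitting field Q(sqrt(-302)) has degree 2 over Q, and its unique nontrivial automorphism is sqrt(-302) ↦ -sqrt(-302). Hence Gal(Q(sqrt(-302))/Q) = Z/2Z.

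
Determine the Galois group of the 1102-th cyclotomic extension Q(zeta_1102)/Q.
|Gal(Q(zeta_1102)/Q)| = phi(1102) = 504; group ≅ (Z/1102Z)^* ≅ Z/18Z × Z/28Z

The n-th cyclotomic polynomial Φ_1102(x) is the minimal polynomial of zeta_1102 over Q and has degree phi(1102) = 504. So Q(zeta_1102) is a degree-504 Galois extension with Galois group (Z/1102Z)^*. By CRT, (Z/1102Z)^* ≅ (Z/2Z)^* × (Z/19Z)^* × (Z/29Z)^*. Each prime-power unit group is (Z/2Z)^* ≅ trivial group (order 1); (Z/19Z)^* ≅ Z/18Z; (Z/29Z)^* ≅ Z/28Z. Hence Gal(Q(zeta_1102)/Q) ≅ Z/18Z × Z/28Z.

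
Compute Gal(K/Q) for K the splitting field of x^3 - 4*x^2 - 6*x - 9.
Gal(K/Q) = S_3 (symmetric group of order 6)

Compute the discriminant of x^3 + (-4)*x^2 + (-6)*x + (-9): Δ = -6939. Since Δ is not a rational square, the Galois group is not contained in A_3; it must be the full S_3 (irreducibility of the cubic rules out anything smaller).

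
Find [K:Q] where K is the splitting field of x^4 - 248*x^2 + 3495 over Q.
[K:Q] = 4

f factors as (x^2 - 233)(x^2 - 15); the splitting field is K = Q(sqrt(233), sqrt(15)). Since 233, 15, and 3495 are all non-squares in Q, the three subfields Q(sqrt(233)), Q(sqrt(15)), Q(sqrt(3495)) are distinct degree-2 extensions, so [K:Q] = 4 (Klein four Galois group).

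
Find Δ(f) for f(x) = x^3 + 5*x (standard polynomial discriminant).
Δ = -500

For a depressed cubic x^3 + p x + q the discriminant is Δ = -4 p^3 - 27 q^2 = -4*(5)^3 - 27*(0)^2 = -500 - 0 = -500.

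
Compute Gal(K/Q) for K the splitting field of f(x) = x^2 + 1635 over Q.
Gal(K/Q) = Z/2Z (cyclic of order 2)

x^2 + 1635 is irreducible over Q since -1635 is not a rational square. The splitting field Q(sqrt(-1635)) has degree 2 over Q, and its unique nontrivial automorphism is sqrt(-1635) ↦ -sqrt(-1635). Hence Gal(Q(sqrt(-1635))/Q) = Z/2Z.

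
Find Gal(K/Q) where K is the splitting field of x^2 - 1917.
Gal(K/Q) = Z/2Z (cyclic of order 2)

x^2 - 1917 is irreducible over Q since 1917 is not a rational square. The splitting field Q(sqrt(1917)) has degree 2 over Q, and its unique nontrivial automorphism is sqrt(1917) ↦ -sqrt(1917). Hence Gal(Q(sqrt(1917))/Q) = Z/2Z.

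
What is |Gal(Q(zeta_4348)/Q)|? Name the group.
|Gal(Q(zeta_4348)/Q)| = phi(4348) = 2172; group ≅ (Z/4348Z)^* ≅ Z/2Z × Z/1086Z

The n-th cyclotomic polynomial Φ_4348(x) is the minimal polynomial of zeta_4348 over Q and has degree phi(4348) = 2172. So Q(zeta_4348) is a degree-2172 Galois extension with Galois group (Z/4348Z)^*. By CRT, (Z/4348Z)^* ≅ (Z/4Z)^* × (Z/1087Z)^*. Each prime-power unit group is (Z/4Z)^* ≅ Z/2Z; (Z/1087Z)^* ≅ Z/1086Z. Hence Gal(Q(zeta_4348)/Q) ≅ Z/2Z × Z/1086Z.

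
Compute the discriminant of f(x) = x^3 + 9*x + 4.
Δ = -3348

For a depressed cubic x^3 + p x + q the discriminant is Δ = -4 p^3 - 27 q^2 = -4*(9)^3 - 27*(4)^2 = -2916 - 432 = -3348.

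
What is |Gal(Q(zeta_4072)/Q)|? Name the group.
|Gal(Q(zeta_4072)/Q)| = phi(4072) = 2032; group ≅ (Z/4072Z)^* ≅ Z/2Z × Z/2Z × Z/508Z

The n-th cyclotomic polynomial Φ_4072(x) is the minimal polynomial of zeta_4072 over Q and has degree phi(4072) = 2032. So Q(zeta_4072) is a degree-2032 Galois extension with Galois group (Z/4072Z)^*. By CRT, (Z/4072Z)^* ≅ (Z/8Z)^* × (Z/509Z)^*. Each prime-power unit group is (Z/8Z)^* ≅ Z/2Z × Z/2Z; (Z/509Z)^* ≅ Z/508Z. Hence Gal(Q(zeta_4072)/Q) ≅ Z/2Z × Z/2Z × Z/508Z.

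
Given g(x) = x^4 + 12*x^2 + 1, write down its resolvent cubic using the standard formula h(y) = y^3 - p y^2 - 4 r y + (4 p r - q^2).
h(y) = y^3 - 12*y^2 - 4*y + 48

Identify coefficients: p = 12, q = 0, r = 1.
Plug into h(y) = y^3 - p y^2 - 4 r y + (4 p r - q^2):
  h(y) = y^3 - (12) y^2 - 4*(1) y + (4*(12)*(1) - (0)^2)
       = y^3 + (-12) y^2 + (-4) y + (48).
Simplifying: h(y) = y^3 - 12*y^2 - 4*y + 48.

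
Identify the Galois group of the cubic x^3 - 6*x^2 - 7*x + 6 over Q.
Gal(K/Q) = S_3 (symmetric group of order 6)

Compute the discriminant of x^3 + (-6)*x^2 + (-7)*x + (6): Δ = 11884. Since Δ is not a rational square, the Galois group is not contained in A_3; it must be the full S_3 (irreducibility of the cubic rules out anything smaller).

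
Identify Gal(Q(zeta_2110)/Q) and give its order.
|Gal(Q(zeta_2110)/Q)| = phi(2110) = 840; group ≅ (Z/2110Z)^* ≅ Z/4Z × Z/210Z

The n-th cyclotomic polynomial Φ_2110(x) is the minimal polynomial of zeta_2110 over Q and has degree phi(2110) = 840. So Q(zeta_2110) is a degree-840 Galois extension with Galois group (Z/2110Z)^*. By CRT, (Z/2110Z)^* ≅ (Z/2Z)^* × (Z/5Z)^* × (Z/211Z)^*. Each prime-power unit group is (Z/2Z)^* ≅ trivial group (order 1); (Z/5Z)^* ≅ Z/4Z; (Z/211Z)^* ≅ Z/210Z. Hence Gal(Q(zeta_2110)/Q) ≅ Z/4Z × Z/210Z.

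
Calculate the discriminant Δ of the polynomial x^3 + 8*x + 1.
Δ = -2075

For a depressed cubic x^3 + p x + q the discriminant is Δ = -4 p^3 - 27 q^2 = -4*(8)^3 - 27*(1)^2 = -2048 - 27 = -2075.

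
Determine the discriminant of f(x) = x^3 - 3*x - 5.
Δ = -567

For a depressed cubic x^3 + p x + q the discriminant is Δ = -4 p^3 - 27 q^2 = -4*(-3)^3 - 27*(-5)^2 = 108 - 675 = -567.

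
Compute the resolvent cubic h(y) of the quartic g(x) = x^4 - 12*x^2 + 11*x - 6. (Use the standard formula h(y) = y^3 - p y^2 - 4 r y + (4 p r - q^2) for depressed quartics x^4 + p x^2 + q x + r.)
h(y) = y^3 + 12*y^2 + 24*y + 167

Identify coefficients: p = -12, q = 11, r = -6.
Plug into h(y) = y^3 - p y^2 - 4 r y + (4 p r - q^2):
  h(y) = y^3 - (-12) y^2 - 4*(-6) y + (4*(-12)*(-6) - (11)^2)
       = y^3 + (12) y^2 + (24) y + (167).
Simplifying: h(y) = y^3 + 12*y^2 + 24*y + 167.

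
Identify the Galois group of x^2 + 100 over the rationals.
Gal(K/Q) = Z/2Z (cyclic of order 2)

x^2 + 100 is irreducible over Q since -100 is not a rational square. The splitting field Q(sqrt(-100)) has degree 2 over Q, and its unique nontrivial automorphism is sqrt(-100) ↦ -sqrt(-100). Hence Gal(Q(sqrt(-100))/Q) = Z/2Z.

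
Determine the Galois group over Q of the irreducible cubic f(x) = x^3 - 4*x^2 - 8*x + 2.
Gal(K/Q) = S_3 (symmetric group of order 6)

Compute the discriminant of x^3 + (-4)*x^2 + (-8)*x + (2): Δ = 4628. Since Δ is not a rational square, the Galois group is not contained in A_3; it must be the full S_3 (irreducibility of the cubic rules out anything smaller).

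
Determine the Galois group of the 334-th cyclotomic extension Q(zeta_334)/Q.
|Gal(Q(zeta_334)/Q)| = phi(334) = 166; group ≅ (Z/334Z)^* ≅ Z/166Z

The n-th cyclotomic polynomial Φ_334(x) is the minimal polynomial of zeta_334 over Q and has degree phi(334) = 166. So Q(zeta_334) is a degree-166 Galois extension with Galois group (Z/334Z)^*. By CRT, (Z/334Z)^* ≅ (Z/2Z)^* × (Z/167Z)^*. Each prime-power unit group is (Z/2Z)^* ≅ trivial group (order 1); (Z/167Z)^* ≅ Z/166Z. Hence Gal(Q(zeta_334)/Q) ≅ Z/166Z.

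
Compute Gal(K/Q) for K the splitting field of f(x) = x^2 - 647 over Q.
Gal(K/Q) = Z/2Z (cyclic of order 2)

x^2 - 647 is irreducible over Q since 647 is not a rational square. The splitting field Q(sqrt(647)) has degree 2 over Q, and its unique nontrivial automorphism is sqrt(647) ↦ -sqrt(647). Hence Gal(Q(sqrt(647))/Q) = Z/2Z.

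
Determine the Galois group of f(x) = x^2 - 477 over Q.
Gal(K/Q) = Z/2Z (cyclic of order 2)

x^2 - 477 is irreducible over Q since 477 is not a rational square. The splitting field Q(sqrt(477)) has degree 2 over Q, and its unique nontrivial automorphism is sqrt(477) ↦ -sqrt(477). Hence Gal(Q(sqrt(477))/Q) = Z/2Z.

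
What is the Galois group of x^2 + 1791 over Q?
Gal(K/Q) = Z/2Z (cyclic of order 2)

x^2 + 1791 is irreducible over Q since -1791 is not a rational square. The splitting field Q(sqrt(-1791)) has degree 2 over Q, and its unique nontrivial automorphism is sqrt(-1791) ↦ -sqrt(-1791). Hence Gal(Q(sqrt(-1791))/Q) = Z/2Z.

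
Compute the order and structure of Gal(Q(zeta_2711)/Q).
|Gal(Q(zeta_2711)/Q)| = phi(2711) = 2710; group ≅ (Z/2711Z)^* ≅ Z/2710Z

The n-th cyclotomic polynomial Φ_2711(x) is the minimal polynomial of zeta_2711 over Q and has degree phi(2711) = 2710. So Q(zeta_2711) is a degree-2710 Galois extension with Galois group (Z/2711Z)^*. (Z/2711Z)^* is cyclic since 2711 is an odd prime power (or 4). Hence Gal(Q(zeta_2711)/Q) ≅ Z/2710Z.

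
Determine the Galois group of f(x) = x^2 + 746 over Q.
Gal(K/Q) = Z/2Z (cyclic of order 2)

x^2 + 746 is irreducible over Q since -746 is not a rational square. The splitting field Q(sqrt(-746)) has degree 2 over Q, and its unique nontrivial automorphism is sqrt(-746) ↦ -sqrt(-746). Hence Gal(Q(sqrt(-746))/Q) = Z/2Z.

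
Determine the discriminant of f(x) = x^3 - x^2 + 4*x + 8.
Δ = -2512

For x^3 + a x^2 + b x + c the discriminant is Δ = 18 a b c - 4 a^3 c + a^2 b^2 - 4 b^3 - 27 c^2.
Plug a = -1, b = 4, c = 8:
  18*(-1)*(4)*(8) - 4*(-1)^3*(8) + (-1)^2*(4)^2 - 4*(4)^3 - 27*(8)^2
  = -576 + (32) + 16 + (-256) + (-1728)
  = -2512.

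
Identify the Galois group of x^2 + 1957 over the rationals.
Gal(K/Q) = Z/2Z (cyclic of order 2)

x^2 + 1957 is irreducible over Q since -1957 is not a rational square. The splitting field Q(sqrt(-1957)) has degree 2 over Q, and its unique nontrivial automorphism is sqrt(-1957) ↦ -sqrt(-1957). Hence Gal(Q(sqrt(-1957))/Q) = Z/2Z.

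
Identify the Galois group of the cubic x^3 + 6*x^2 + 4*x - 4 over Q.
Gal(K/Q) = S_3 (symmetric group of order 6)

Compute the discriminant of x^3 + (6)*x^2 + (4)*x + (-4): Δ = 1616. Since Δ is not a rational square, the Galois group is not contained in A_3; it must be the full S_3 (irreducibility of the cubic rules out anything smaller).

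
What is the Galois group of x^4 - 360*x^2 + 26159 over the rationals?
Gal(K/Q) = V_4 (Klein four-group, Z/2Z × Z/2Z)

f factors as (x^2 - 101)(x^2 - 259), so the splitting field is K = Q(sqrt(101), sqrt(259)). The elements 101, 259, 26159 are all non-squares in Q, so sqrt(101) and sqrt(259) generate independent quadratic extensions. Thus [K:Q] = 4 and Gal(K/Q) is generated by the two order-2 automorphisms sqrt(101) ↦ -sqrt(101) and sqrt(259) ↦ -sqrt(259), giving V_4.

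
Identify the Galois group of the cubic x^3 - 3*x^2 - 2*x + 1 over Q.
Gal(K/Q) = S_3 (symmetric group of order 6)

Compute the discriminant of x^3 + (-3)*x^2 + (-2)*x + (1): Δ = 257. Since Δ is not a rational square, the Galois group is not contained in A_3; it must be the full S_3 (irreducibility of the cubic rules out anything smaller).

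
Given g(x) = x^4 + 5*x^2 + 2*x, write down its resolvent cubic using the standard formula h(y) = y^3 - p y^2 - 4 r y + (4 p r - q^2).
h(y) = y^3 - 5*y^2 - 4

Identify coefficients: p = 5, q = 2, r = 0.
Plug into h(y) = y^3 - p y^2 - 4 r y + (4 p r - q^2):
  h(y) = y^3 - (5) y^2 - 4*(0) y + (4*(5)*(0) - (2)^2)
       = y^3 + (-5) y^2 + (0) y + (-4).
Simplifying: h(y) = y^3 - 5*y^2 - 4.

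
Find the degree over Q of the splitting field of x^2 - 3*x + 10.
[K:Q] = 2

The discriminant of x^2 + (-3)*x + (10) is b^2 - 4c = 9 - (40) = -31. Since -31 is not a perfect square in Q, the polynomial is irreducible over Q. Its two roots generate a degree-2 extension, so [K:Q] = 2.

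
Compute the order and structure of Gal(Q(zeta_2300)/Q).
|Gal(Q(zeta_2300)/Q)| = phi(2300) = 880; group ≅ (Z/2300Z)^* ≅ Z/2Z × Z/20Z × Z/22Z

The n-th cyclotomic polynomial Φ_2300(x) is the minimal polynomial of zeta_2300 over Q and has degree phi(2300) = 880. So Q(zeta_2300) is a degree-880 Galois extension with Galois group (Z/2300Z)^*. By CRT, (Z/2300Z)^* ≅ (Z/4Z)^* × (Z/25Z)^* × (Z/23Z)^*. Each prime-power unit group is (Z/4Z)^* ≅ Z/2Z; (Z/25Z)^* ≅ Z/20Z; (Z/23Z)^* ≅ Z/22Z. Hence Gal(Q(zeta_2300)/Q) ≅ Z/2Z × Z/20Z × Z/22Z.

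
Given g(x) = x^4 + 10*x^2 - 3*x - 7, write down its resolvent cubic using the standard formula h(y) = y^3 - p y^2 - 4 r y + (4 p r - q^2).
h(y) = y^3 - 10*y^2 + 28*y - 289

Identify coefficients: p = 10, q = -3, r = -7.
Plug into h(y) = y^3 - p y^2 - 4 r y + (4 p r - q^2):
  h(y) = y^3 - (10) y^2 - 4*(-7) y + (4*(10)*(-7) - (-3)^2)
       = y^3 + (-10) y^2 + (28) y + (-289).
Simplifying: h(y) = y^3 - 10*y^2 + 28*y - 289.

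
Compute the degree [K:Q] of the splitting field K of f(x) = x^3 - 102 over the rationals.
[K:Q] = 6

x^3 - 102 has one real root r = 102^(1/3) and two complex roots r*zeta_3, r*zeta_3^2 where zeta_3 = e^(2*pi*i/3). The splitting field is Q(r, zeta_3). [Q(r):Q] = 3 and [Q(zeta_3):Q] = 2 with gcd = 1, so [Q(r, zeta_3):Q] = 3 * 2 = 6.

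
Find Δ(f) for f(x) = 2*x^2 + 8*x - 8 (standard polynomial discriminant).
Δ = 128

For a quadratic a x^2 + b x + c the discriminant is Δ = b^2 - 4ac = (8)^2 - 4*(2)*(-8) = 64 - (-64) = 128.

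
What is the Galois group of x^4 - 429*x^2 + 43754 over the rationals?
Gal(K/Q) = V_4 (Klein four-group, Z/2Z × Z/2Z)

f factors as (x^2 - 262)(x^2 - 167), so the splitting field is K = Q(sqrt(262), sqrt(167)). The elements 262, 167, 43754 are all non-squares in Q, so sqrt(262) and sqrt(167) generate independent quadratic extensions. Thus [K:Q] = 4 and Gal(K/Q) is generated by the two order-2 automorphisms sqrt(262) ↦ -sqrt(262) and sqrt(167) ↦ -sqrt(167), giving V_4.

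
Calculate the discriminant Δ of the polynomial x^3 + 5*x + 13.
Δ = -5063

For a depressed cubic x^3 + p x + q the discriminant is Δ = -4 p^3 - 27 q^2 = -4*(5)^3 - 27*(13)^2 = -500 - 4563 = -5063.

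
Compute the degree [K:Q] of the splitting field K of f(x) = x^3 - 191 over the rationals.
[K:Q] = 6

x^3 - 191 has one real root r = 191^(1/3) and two complex roots r*zeta_3, r*zeta_3^2 where zeta_3 = e^(2*pi*i/3). The splitting field is Q(r, zeta_3). [Q(r):Q] = 3 and [Q(zeta_3):Q] = 2 with gcd = 1, so [Q(r, zeta_3):Q] = 3 * 2 = 6.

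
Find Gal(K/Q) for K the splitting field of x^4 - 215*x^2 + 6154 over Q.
Gal(K/Q) = V_4 (Klein four-group, Z/2Z × Z/2Z)

f factors as (x^2 - 181)(x^2 - 34), so the splitting field is K = Q(sqrt(181), sqrt(34)). The elements 181, 34, 6154 are all non-squares in Q, so sqrt(181) and sqrt(34) generate independent quadratic extensions. Thus [K:Q] = 4 and Gal(K/Q) is generated by the two order-2 automorphisms sqrt(181) ↦ -sqrt(181) and sqrt(34) ↦ -sqrt(34), giving V_4.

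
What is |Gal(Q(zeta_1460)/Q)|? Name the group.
|Gal(Q(zeta_1460)/Q)| = phi(1460) = 576; group ≅ (Z/1460Z)^* ≅ Z/2Z × Z/4Z × Z/72Z

The n-th cyclotomic polynomial Φ_1460(x) is the minimal polynomial of zeta_1460 over Q and has degree phi(1460) = 576. So Q(zeta_1460) is a degree-576 Galois extension with Galois group (Z/1460Z)^*. By CRT, (Z/1460Z)^* ≅ (Z/4Z)^* × (Z/5Z)^* × (Z/73Z)^*. Each prime-power unit group is (Z/4Z)^* ≅ Z/2Z; (Z/5Z)^* ≅ Z/4Z; (Z/73Z)^* ≅ Z/72Z. Hence Gal(Q(zeta_1460)/Q) ≅ Z/2Z × Z/4Z × Z/72Z.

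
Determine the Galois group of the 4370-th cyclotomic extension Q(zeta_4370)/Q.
|Gal(Q(zeta_4370)/Q)| = phi(4370) = 1584; group ≅ (Z/4370Z)^* ≅ Z/4Z × Z/18Z × Z/22Z

The n-th cyclotomic polynomial Φ_4370(x) is the minimal polynomial of zeta_4370 over Q and has degree phi(4370) = 1584. So Q(zeta_4370) is a degree-1584 Galois extension with Galois group (Z/4370Z)^*. By CRT, (Z/4370Z)^* ≅ (Z/2Z)^* × (Z/5Z)^* × (Z/19Z)^* × (Z/23Z)^*. Each prime-power unit group is (Z/2Z)^* ≅ trivial group (order 1); (Z/5Z)^* ≅ Z/4Z; (Z/19Z)^* ≅ Z/18Z; (Z/23Z)^* ≅ Z/22Z. Hence Gal(Q(zeta_4370)/Q) ≅ Z/4Z × Z/18Z × Z/22Z.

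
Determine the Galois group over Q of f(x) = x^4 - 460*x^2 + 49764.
Gal(K/Q) = V_4 (Klein four-group, Z/2Z × Z/2Z)

f factors as (x^2 - 286)(x^2 - 174), so the splitting field is K = Q(sqrt(286), sqrt(174)). The elements 286, 174, 49764 are all non-squares in Q, so sqrt(286) and sqrt(174) generate independent quadratic extensions. Thus [K:Q] = 4 and Gal(K/Q) is generated by the two order-2 automorphisms sqrt(286) ↦ -sqrt(286) and sqrt(174) ↦ -sqrt(174), giving V_4.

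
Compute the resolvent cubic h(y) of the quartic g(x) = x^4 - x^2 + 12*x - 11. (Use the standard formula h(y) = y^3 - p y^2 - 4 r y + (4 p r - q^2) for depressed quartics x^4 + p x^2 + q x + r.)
h(y) = y^3 + y^2 + 44*y - 100

Identify coefficients: p = -1, q = 12, r = -11.
Plug into h(y) = y^3 - p y^2 - 4 r y + (4 p r - q^2):
  h(y) = y^3 - (-1) y^2 - 4*(-11) y + (4*(-1)*(-11) - (12)^2)
       = y^3 + (1) y^2 + (44) y + (-100).
Simplifying: h(y) = y^3 + y^2 + 44*y - 100.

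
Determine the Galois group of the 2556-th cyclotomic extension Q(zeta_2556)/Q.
|Gal(Q(zeta_2556)/Q)| = phi(2556) = 840; group ≅ (Z/2556Z)^* ≅ Z/2Z × Z/6Z × Z/70Z

The n-th cyclotomic polynomial Φ_2556(x) is the minimal polynomial of zeta_2556 over Q and has degree phi(2556) = 840. So Q(zeta_2556) is a degree-840 Galois extension with Galois group (Z/2556Z)^*. By CRT, (Z/2556Z)^* ≅ (Z/4Z)^* × (Z/9Z)^* × (Z/71Z)^*. Each prime-power unit group is (Z/4Z)^* ≅ Z/2Z; (Z/9Z)^* ≅ Z/6Z; (Z/71Z)^* ≅ Z/70Z. Hence Gal(Q(zeta_2556)/Q) ≅ Z/2Z × Z/6Z × Z/70Z.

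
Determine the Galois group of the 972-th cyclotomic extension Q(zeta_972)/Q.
|Gal(Q(zeta_972)/Q)| = phi(972) = 324; group ≅ (Z/972Z)^* ≅ Z/2Z × Z/162Z

The n-th cyclotomic polynomial Φ_972(x) is the minimal polynomial of zeta_972 over Q and has degree phi(972) = 324. So Q(zeta_972) is a degree-324 Galois extension with Galois group (Z/972Z)^*. By CRT, (Z/972Z)^* ≅ (Z/4Z)^* × (Z/243Z)^*. Each prime-power unit group is (Z/4Z)^* ≅ Z/2Z; (Z/243Z)^* ≅ Z/162Z. Hence Gal(Q(zeta_972)/Q) ≅ Z/2Z × Z/162Z.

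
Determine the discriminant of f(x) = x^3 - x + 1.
Δ = -23

For a depressed cubic x^3 + p x + q the discriminant is Δ = -4 p^3 - 27 q^2 = -4*(-1)^3 - 27*(1)^2 = 4 - 27 = -23.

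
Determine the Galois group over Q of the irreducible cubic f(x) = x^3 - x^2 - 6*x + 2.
Gal(K/Q) = S_3 (symmetric group of order 6)

Compute the discriminant of x^3 + (-1)*x^2 + (-6)*x + (2): Δ = 1016. Since Δ is not a rational square, the Galois group is not contained in A_3; it must be the full S_3 (irreducibility of the cubic rules out anything smaller).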